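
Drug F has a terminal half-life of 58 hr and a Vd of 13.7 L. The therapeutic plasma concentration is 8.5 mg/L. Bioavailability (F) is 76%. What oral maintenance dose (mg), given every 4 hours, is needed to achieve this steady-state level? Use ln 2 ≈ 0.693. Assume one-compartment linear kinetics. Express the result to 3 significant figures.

7.32 mg

CL = 0.693 × Vd / t½ = 0.693 × 13.70 / 58 = 0.1637 L/h
D = CL × Css × τ / F = 0.1637 × 8.5 × 4 / 0.76 = 7.323 mg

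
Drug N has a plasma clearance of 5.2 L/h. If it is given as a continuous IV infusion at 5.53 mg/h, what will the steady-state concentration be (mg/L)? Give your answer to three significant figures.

Css = rate / CL = 5.53 / 5.200 = 1.063 mg/L

1.06 mg/L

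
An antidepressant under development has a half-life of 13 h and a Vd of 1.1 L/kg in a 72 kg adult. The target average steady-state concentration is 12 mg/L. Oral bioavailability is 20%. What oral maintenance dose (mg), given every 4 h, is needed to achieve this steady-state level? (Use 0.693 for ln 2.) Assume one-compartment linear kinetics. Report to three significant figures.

1010 mg

Vd(total) = 72 kg × 1.1 L/kg = 79.20 L
CL = 0.693 × Vd / t½ = 0.693 × 79.20 / 13 = 4.222 L/h
D = CL × Css × τ / F = 4.222 × 12 × 4 / 0.2 = 1013 mg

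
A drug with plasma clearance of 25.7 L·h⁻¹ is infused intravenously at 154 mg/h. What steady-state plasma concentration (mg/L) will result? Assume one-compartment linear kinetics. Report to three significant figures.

Css = rate / CL = 154 / 25.70 = 5.992 mg/L

5.99 mg/L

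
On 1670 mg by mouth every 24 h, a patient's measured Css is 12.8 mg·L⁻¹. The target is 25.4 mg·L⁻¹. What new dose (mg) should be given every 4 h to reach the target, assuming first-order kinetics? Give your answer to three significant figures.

552 mg

With linear kinetics, Css is proportional to dose rate (D/τ) at fixed clearance.
D₂ = D₁ × (Css,target / Css,current) × (τ₂/τ₁) = 1670 × (25.4/12.8) × (4/24) = 552.3 mg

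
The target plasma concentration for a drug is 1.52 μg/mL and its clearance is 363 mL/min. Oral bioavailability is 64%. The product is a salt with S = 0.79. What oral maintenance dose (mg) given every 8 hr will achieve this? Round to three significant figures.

CL = 363 mL/min × 60/1000 = 21.78 L/h
D = CL × Css × τ / F / S = 21.78 × 1.52 × 8 / 0.64 / 0.79 = 523.8 mg

524 mg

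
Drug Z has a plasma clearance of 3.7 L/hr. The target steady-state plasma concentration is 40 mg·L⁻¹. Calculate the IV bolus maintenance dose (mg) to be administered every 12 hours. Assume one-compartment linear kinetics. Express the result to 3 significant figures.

1780 mg

D = CL × Css × τ = 3.700 × 40 × 12 = 1776 mg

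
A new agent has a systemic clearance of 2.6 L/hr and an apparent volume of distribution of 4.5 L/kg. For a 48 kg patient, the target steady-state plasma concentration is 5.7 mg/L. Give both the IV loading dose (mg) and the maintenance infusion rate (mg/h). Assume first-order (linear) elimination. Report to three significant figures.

Vd(total) = 48 kg × 4.5 L/kg = 216.0 L
Loading: fill Vd to C_target → 216.0 L × 5.7 mg/L = 1231 mg
Maintenance infusion rate = CL × Css = 2.600 × 5.7 = 14.82 mg/h

(a) 1230 mg; (b) 14.8 mg/h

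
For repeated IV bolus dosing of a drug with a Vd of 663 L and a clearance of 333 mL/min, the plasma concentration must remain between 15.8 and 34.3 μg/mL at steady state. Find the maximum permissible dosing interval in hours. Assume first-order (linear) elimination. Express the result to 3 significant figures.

25.7 h

CL = 333 mL/min = 333 × 0.06 = 19.98 L/h
k = CL / Vd = 19.98 / 663.0 = 0.03014 h⁻¹
Between IV bolus doses, concentration decays as C = C₀·e^(−kτ), so C_peak/C_trough = e^(kτ).
τ_max = ln(C_peak/C_trough) / k = ln(34.3/15.8) / 0.03014 = 0.7751 / 0.03014 = 25.72 h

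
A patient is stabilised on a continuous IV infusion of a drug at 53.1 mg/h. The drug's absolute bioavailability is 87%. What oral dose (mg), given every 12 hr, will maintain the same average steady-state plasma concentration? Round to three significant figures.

732 mg

To maintain the same Css, the systemic dosing rate must be unchanged: F·D/τ = infusion rate.
D = rate × τ / F = 53.1 × 12 / 0.87 = 732.4 mg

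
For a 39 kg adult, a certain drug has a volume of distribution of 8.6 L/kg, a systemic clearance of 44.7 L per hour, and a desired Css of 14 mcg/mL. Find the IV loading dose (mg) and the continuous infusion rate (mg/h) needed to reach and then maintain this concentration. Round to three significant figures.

(a) 4700 mg; (b) 626 mg/h

Total Vd = 8.6 × 39 = 335.4 L
Loading: fill Vd to C_target → 335.4 L × 14 mg/L = 4696 mg
Maintenance infusion rate = CL × Css = 44.70 × 14 = 625.8 mg/h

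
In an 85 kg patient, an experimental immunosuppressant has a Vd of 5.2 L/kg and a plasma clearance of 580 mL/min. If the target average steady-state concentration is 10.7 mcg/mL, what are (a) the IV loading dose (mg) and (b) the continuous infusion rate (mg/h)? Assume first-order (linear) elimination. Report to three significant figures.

(a) 4730 mg; (b) 372 mg/h

Vd = 5.2 L/kg × 85 kg = 442.0 L
LD = Vd · C_target = 442.0 × 10.7 = 4729 mg
CL = 580 mL/min = 580 × 0.06 = 34.80 L/h
Maintenance infusion rate = CL × Css = 34.80 × 10.7 = 372.4 mg/h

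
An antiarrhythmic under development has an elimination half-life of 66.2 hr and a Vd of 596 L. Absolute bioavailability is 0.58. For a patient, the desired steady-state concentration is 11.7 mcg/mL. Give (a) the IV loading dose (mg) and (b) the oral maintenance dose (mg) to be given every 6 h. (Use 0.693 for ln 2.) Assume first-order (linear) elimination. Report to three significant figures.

LD = Vd × C = 596.0 × 11.7 = 6973 mg
CL = 0.693 × Vd / t½ = 0.693 × 596.0 / 66.2 = 6.239 L/h
D = CL × Css × τ / F = 6.239 × 11.7 × 6 / 0.58 = 755.1 mg

(a) 6970 mg; (b) 755 mg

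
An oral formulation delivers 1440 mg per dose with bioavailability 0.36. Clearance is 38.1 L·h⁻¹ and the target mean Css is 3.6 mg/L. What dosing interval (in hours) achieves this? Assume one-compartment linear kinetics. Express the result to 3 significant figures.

F·D/τ = CL·Css → τ = F·D / (CL·Css).
τ = 0.36 × 1440 / (38.1 × 3.6) = 3.780 h

3.78 h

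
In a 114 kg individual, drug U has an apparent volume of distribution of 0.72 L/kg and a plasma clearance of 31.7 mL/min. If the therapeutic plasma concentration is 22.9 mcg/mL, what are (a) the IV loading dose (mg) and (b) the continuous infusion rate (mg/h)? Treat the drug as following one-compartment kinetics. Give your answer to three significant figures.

(a) 1880 mg; (b) 43.6 mg/h

Vd = 0.72 L/kg × 114 kg = 82.08 L
Loading: fill Vd to C_target → 82.08 L × 22.9 mg/L = 1880 mg
CL = 31.7 mL/min × 60/1000 = 1.902 L/h
Infusion rate = 1.902 L/h × 22.9 mg/L = 43.56 mg/h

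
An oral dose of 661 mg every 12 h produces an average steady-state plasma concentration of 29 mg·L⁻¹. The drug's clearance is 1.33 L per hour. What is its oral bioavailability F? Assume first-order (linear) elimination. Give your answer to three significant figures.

F·D/τ = CL·Css at steady state → F = CL·Css·τ / D.
F = 1.33 × 29 × 12 / 661 = 0.700

0.700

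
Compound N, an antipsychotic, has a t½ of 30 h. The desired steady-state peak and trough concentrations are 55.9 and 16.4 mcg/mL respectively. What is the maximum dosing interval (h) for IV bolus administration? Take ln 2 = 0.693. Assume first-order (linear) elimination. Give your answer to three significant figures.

k = 0.693 / t½ = 0.693 / 30 = 0.02310 h⁻¹
Between IV bolus doses, concentration decays as C = C₀·e^(−kτ), so C_peak/C_trough = e^(kτ).
τ_max = ln(C_peak/C_trough) / k = ln(55.9/16.4) / 0.02310 = 1.226 / 0.02310 = 53.07 h

53.1 h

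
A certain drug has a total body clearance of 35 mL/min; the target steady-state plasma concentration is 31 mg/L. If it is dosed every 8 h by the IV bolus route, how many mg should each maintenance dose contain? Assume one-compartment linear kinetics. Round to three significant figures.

CL = 35 mL/min × 60/1000 = 2.100 L/h
D = CL × Css × τ = 2.100 × 31 × 8 = 520.8 mg

521 mg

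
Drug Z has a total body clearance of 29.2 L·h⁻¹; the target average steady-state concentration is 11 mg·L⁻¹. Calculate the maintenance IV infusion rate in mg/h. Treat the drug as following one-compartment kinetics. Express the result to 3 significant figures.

321 mg/h

Infusion rate = CL · Css = 29.20 L/h × 11 mg/L = 321.2 mg/h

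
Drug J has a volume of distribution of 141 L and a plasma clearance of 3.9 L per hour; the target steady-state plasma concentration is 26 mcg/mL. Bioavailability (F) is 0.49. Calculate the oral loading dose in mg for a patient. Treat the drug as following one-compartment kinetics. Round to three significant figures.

LD is governed by Vd — clearance does not enter the loading-dose calculation.
LD = Vd × C / F = 141.0 × 26.00 / 0.49 = 7482 mg

7480 mg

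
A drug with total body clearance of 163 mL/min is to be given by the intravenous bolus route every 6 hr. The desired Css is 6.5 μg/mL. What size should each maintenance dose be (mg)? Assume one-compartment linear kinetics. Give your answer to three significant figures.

381 mg

CL = 163 mL/min × 60/1000 = 9.780 L/h
D = CL × Css × τ = 9.780 × 6.5 × 6 = 381.4 mg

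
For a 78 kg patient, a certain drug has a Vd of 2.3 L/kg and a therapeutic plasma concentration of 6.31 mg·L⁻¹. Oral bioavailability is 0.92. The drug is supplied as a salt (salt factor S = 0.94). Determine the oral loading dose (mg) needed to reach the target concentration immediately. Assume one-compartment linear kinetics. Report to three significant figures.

Vd = 2.3 L/kg × 78 kg = 179.4 L
LD = Vd × C / F / S = 179.4 × 6.310 / 0.92 / 0.94 = 1309 mg

1310 mg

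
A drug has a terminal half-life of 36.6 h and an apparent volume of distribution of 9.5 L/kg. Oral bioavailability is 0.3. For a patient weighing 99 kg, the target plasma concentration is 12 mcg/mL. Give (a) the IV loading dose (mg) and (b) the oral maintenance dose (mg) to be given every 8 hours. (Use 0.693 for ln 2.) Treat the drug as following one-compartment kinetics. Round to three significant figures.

Vd(total) = 99 kg × 9.5 L/kg = 940.5 L
LD = Vd × C = 940.5 × 12 = 11290 mg
CL = 0.693 × Vd / t½ = 0.693 × 940.5 / 36.6 = 17.81 L/h
D = CL × Css × τ / F = 17.81 × 12 × 8 / 0.3 = 5699 mg

(a) 11300 mg; (b) 5700 mg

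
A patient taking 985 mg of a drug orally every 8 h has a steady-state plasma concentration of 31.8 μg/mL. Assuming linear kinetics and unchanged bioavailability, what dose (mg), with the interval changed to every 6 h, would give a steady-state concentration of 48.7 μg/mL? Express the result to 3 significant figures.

1130 mg

For first-order elimination, Css ∝ F·D/(CL·τ); F and CL are unchanged, so Css ∝ D/τ.
D₂ = D₁ × (Css,target / Css,current) × (τ₂/τ₁) = 985 × (48.7/31.8) × (6/8) = 1131 mg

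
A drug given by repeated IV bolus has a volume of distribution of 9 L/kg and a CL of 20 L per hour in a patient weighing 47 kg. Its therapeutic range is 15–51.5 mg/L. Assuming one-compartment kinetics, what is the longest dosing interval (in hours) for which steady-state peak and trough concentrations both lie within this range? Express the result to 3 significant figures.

26.1 h

Vd = 9 L/kg × 47 kg = 423.0 L
k = CL / Vd = 20.00 / 423.0 = 0.04728 h⁻¹
Between IV bolus doses, concentration decays as C = C₀·e^(−kτ), so C_peak/C_trough = e^(kτ).
τ_max = ln(C_peak/C_trough) / k = ln(51.5/15) / 0.04728 = 1.234 / 0.04728 = 26.10 h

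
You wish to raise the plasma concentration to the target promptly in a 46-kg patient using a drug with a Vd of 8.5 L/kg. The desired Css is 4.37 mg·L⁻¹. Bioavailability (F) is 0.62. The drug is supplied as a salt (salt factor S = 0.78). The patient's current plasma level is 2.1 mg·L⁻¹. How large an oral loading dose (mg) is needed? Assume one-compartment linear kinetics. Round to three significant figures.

1840 mg

Vd = 8.5 L/kg × 46 kg = 391.0 L
The loading dose fills Vd to the target concentration.
Concentration deficit ΔC = 4.37 − 2.1 = 2.270 mg/L
LD = Vd × ΔC / F / S = 391.0 × 2.270 / 0.62 / 0.78 = 1835 mg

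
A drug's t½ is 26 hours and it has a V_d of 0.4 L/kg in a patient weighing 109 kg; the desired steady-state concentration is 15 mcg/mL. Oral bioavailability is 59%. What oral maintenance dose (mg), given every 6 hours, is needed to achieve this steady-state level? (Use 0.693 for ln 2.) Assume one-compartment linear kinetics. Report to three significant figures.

177 mg

Vd = 0.4 L/kg × 109 kg = 43.60 L
k = 0.693/26 = 0.02665 h⁻¹, so CL = k·Vd = 0.02665 × 43.60 = 1.162 L/h
D = CL × Css × τ / F = 1.162 × 15 × 6 / 0.59 = 177.3 mg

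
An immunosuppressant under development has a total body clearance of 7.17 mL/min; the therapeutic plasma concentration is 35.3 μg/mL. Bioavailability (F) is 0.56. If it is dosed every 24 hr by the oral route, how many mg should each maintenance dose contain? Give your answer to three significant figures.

651 mg

CL = 7.17 mL/min = 7.17 × 0.06 = 0.4302 L/h
At steady state, dose per interval replaces the amount cleared in that interval: F·D/τ = CL·Css.
D = CL × Css × τ / F = 0.4302 × 35.3 × 24 / 0.56 = 650.8 mg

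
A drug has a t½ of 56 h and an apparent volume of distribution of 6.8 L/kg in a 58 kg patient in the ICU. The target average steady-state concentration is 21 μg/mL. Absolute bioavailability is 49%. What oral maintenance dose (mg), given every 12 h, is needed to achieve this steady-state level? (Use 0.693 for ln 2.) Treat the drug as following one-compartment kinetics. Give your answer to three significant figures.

2510 mg

Vd = 6.8 L/kg × 58 kg = 394.4 L
k = 0.693/56 = 0.01238 h⁻¹, so CL = k·Vd = 0.01238 × 394.4 = 4.883 L/h
D = CL × Css × τ / F = 4.883 × 21 × 12 / 0.49 = 2511 mg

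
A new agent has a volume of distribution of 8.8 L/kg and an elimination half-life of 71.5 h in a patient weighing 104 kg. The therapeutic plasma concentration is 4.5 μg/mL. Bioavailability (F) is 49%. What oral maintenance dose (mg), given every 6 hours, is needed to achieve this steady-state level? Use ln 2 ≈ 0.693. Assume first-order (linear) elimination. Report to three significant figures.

489 mg

Total Vd = 8.8 × 104 = 915.2 L
CL = ln 2 · Vd / t½ = 0.693 × 915.2 / 71.5 = 8.870 L/h
D = CL × Css × τ / F = 8.870 × 4.5 × 6 / 0.49 = 488.8 mg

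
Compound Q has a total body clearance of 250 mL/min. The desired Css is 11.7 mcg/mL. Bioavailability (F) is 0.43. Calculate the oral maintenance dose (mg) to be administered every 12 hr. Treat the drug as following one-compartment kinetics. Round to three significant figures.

Convert clearance: 250 mL/min × 60 min/h ÷ 1000 mL/L = 15.00 L/h
D = CL × Css × τ / F = 15.00 × 11.7 × 12 / 0.43 = 4898 mg

4900 mg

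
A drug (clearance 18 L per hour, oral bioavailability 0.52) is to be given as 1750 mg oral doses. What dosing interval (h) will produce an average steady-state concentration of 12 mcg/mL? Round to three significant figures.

F·D/τ = CL·Css → τ = F·D / (CL·Css).
τ = 0.52 × 1750 / (18 × 12) = 4.213 h

4.21 h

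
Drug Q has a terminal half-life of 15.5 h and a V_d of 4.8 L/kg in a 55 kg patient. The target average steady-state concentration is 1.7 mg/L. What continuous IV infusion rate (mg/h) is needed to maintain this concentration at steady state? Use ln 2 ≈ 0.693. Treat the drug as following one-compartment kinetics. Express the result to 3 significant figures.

20.1 mg/h

Vd(total) = 55 kg × 4.8 L/kg = 264.0 L
CL = ln 2 · Vd / t½ = 0.693 × 264.0 / 15.5 = 11.80 L/h
Infusion rate = CL × Css = 11.80 × 1.7 = 20.06 mg/h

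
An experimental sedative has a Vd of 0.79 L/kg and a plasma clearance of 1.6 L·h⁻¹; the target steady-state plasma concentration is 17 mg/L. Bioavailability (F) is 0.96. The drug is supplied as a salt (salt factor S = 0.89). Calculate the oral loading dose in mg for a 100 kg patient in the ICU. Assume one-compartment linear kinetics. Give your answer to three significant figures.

Vd = 0.79 L/kg × 100 kg = 79.00 L
LD is governed by Vd — clearance does not enter the loading-dose calculation.
LD = Vd × C / F / S = 79.00 × 17.00 / 0.96 / 0.89 = 1572 mg

1570 mg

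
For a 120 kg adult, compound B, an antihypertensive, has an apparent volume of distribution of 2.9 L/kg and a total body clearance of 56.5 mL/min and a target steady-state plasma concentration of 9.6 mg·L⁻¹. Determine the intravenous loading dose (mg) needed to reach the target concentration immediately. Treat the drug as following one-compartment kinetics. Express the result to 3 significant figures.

3340 mg

Vd = 2.9 L/kg × 120 kg = 348.0 L
The loading dose fills Vd to the target concentration; clearance is irrelevant here.
LD = Vd × C = 348.0 × 9.600 = 3341 mg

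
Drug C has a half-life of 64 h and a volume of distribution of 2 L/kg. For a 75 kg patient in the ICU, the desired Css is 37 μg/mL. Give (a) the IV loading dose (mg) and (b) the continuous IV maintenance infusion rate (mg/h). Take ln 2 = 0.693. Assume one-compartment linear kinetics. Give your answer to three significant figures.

(a) 5550 mg; (b) 60.1 mg/h

Vd(total) = 75 kg × 2 L/kg = 150.0 L
LD = Vd × C = 150.0 × 37 = 5550 mg
CL = 0.693 × Vd / t½ = 0.693 × 150.0 / 64 = 1.624 L/h
Infusion rate = CL × Css = 1.624 × 37 = 60.09 mg/h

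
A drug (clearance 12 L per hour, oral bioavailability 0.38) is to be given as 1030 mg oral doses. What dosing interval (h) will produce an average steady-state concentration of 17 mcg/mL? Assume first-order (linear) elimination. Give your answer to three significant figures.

F·D/τ = CL·Css → τ = F·D / (CL·Css).
τ = 0.38 × 1030 / (12 × 17) = 1.919 h

1.92 h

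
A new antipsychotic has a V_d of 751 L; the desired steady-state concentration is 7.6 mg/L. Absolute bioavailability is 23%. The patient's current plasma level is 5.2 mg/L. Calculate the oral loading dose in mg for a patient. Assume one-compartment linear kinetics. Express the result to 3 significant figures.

Concentration deficit ΔC = 7.6 − 5.2 = 2.400 mg/L
LD = Vd × ΔC / F = 751.0 × 2.400 / 0.23 = 7837 mg

7840 mg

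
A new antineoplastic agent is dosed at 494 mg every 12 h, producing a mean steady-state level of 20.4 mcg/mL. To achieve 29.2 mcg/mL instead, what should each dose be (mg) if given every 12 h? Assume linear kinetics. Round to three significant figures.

707 mg

With linear kinetics, Css is proportional to dose rate (D/τ) at fixed clearance.
D₂ = D₁ × (Css,target / Css,current) = 494 × 29.2/20.4 = 707.1 mg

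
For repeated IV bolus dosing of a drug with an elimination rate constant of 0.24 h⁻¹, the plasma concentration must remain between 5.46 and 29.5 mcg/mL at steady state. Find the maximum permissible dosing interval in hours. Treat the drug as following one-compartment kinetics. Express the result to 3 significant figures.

Between IV bolus doses, concentration decays as C = C₀·e^(−kτ), so C_peak/C_trough = e^(kτ).
τ_max = ln(C_peak/C_trough) / k = ln(29.5/5.46) / 0.2400 = 1.687 / 0.2400 = 7.029 h

7.03 h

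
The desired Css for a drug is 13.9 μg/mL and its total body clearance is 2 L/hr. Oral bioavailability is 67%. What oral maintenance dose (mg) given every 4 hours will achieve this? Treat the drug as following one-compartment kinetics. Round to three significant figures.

166 mg

D = CL × Css × τ / F = 2.000 × 13.9 × 4 / 0.67 = 166.0 mg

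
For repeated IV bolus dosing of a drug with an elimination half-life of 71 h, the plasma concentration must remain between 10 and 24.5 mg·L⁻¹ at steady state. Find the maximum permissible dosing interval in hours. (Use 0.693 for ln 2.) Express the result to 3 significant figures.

k = 0.693 / t½ = 0.693 / 71 = 0.009761 h⁻¹
Between IV bolus doses, concentration decays as C = C₀·e^(−kτ), so C_peak/C_trough = e^(kτ).
τ_max = ln(C_peak/C_trough) / k = ln(24.5/10) / 0.009761 = 0.8961 / 0.009761 = 91.80 h

91.8 h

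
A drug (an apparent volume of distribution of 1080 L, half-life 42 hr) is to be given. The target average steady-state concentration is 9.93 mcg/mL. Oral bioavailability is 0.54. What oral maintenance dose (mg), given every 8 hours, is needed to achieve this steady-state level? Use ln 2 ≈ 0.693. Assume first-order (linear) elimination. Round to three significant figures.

k = 0.693/42 = 0.01650 h⁻¹, so CL = k·Vd = 0.01650 × 1080 = 17.82 L/h
D = CL × Css × τ / F = 17.82 × 9.93 × 8 / 0.54 = 2622 mg

2620 mg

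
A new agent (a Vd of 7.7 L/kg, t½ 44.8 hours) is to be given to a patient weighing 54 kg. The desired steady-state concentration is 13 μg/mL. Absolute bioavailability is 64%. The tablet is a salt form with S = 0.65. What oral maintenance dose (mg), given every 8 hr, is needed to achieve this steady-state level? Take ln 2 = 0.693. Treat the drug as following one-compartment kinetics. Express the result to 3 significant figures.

Total Vd = 7.7 × 54 = 415.8 L
k = 0.693/44.8 = 0.01547 h⁻¹, so CL = k·Vd = 0.01547 × 415.8 = 6.432 L/h
D = CL × Css × τ / F / S = 6.432 × 13 × 8 / 0.64 / 0.65 = 1608 mg

1610 mg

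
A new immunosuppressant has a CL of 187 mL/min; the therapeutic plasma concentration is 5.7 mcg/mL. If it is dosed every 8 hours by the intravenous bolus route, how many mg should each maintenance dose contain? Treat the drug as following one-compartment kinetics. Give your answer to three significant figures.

512 mg

CL = 187 mL/min = 187 × 0.06 = 11.22 L/h
D = CL × Css × τ = 11.22 × 5.7 × 8 = 511.6 mg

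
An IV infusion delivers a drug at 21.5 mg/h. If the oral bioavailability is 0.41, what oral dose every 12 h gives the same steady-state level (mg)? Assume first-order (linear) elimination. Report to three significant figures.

629 mg

To maintain the same Css, the systemic dosing rate must be unchanged: F·D/τ = infusion rate.
D = rate × τ / F = 21.5 × 12 / 0.41 = 629.3 mg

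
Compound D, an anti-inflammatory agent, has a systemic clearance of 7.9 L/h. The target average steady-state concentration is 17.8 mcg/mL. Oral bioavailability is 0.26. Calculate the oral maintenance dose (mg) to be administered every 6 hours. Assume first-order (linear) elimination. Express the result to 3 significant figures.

3250 mg

D = CL × Css × τ / F = 7.900 × 17.8 × 6 / 0.26 = 3245 mg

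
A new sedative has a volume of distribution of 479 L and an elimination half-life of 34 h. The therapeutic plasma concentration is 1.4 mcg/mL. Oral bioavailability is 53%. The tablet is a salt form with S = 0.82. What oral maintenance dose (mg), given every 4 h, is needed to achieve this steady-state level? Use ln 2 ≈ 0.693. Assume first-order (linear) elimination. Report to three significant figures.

126 mg

CL = ln 2 · Vd / t½ = 0.693 × 479.0 / 34 = 9.763 L/h
D = CL × Css × τ / F / S = 9.763 × 1.4 × 4 / 0.53 / 0.82 = 125.8 mg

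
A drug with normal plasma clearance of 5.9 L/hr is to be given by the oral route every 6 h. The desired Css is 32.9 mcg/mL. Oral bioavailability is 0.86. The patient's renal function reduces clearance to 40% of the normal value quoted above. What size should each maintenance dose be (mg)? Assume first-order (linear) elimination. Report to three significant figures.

Patient clearance = 0.4 × 5.900 = 2.360 L/h
At steady state, dose per interval replaces the amount cleared in that interval: F·D/τ = CL·Css.
D = CL × Css × τ / F = 2.360 × 32.9 × 6 / 0.86 = 541.7 mg

542 mg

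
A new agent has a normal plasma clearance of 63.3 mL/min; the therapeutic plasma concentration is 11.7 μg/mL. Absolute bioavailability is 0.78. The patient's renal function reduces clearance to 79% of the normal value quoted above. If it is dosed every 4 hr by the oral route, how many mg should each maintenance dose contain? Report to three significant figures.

180 mg

CL = 63.3 mL/min × 60/1000 = 3.798 L/h
Patient clearance = 0.79 × 3.798 = 3.000 L/h
D = CL × Css × τ / F = 3.000 × 11.7 × 4 / 0.78 = 180.0 mg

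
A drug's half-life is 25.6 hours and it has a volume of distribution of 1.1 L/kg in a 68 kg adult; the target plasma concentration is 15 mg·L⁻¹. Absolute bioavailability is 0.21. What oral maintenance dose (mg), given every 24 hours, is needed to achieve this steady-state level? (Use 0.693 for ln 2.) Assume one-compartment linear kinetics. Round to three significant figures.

3470 mg

Vd(total) = 68 kg × 1.1 L/kg = 74.80 L
k = 0.693/25.6 = 0.02707 h⁻¹, so CL = k·Vd = 0.02707 × 74.80 = 2.025 L/h
D = CL × Css × τ / F = 2.025 × 15 × 24 / 0.21 = 3471 mg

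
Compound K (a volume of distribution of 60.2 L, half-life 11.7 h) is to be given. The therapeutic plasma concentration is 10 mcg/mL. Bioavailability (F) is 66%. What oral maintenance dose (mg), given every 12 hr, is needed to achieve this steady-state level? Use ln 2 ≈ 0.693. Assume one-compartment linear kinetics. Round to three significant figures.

648 mg

CL = ln 2 · Vd / t½ = 0.693 × 60.20 / 11.7 = 3.566 L/h
D = CL × Css × τ / F = 3.566 × 10 × 12 / 0.66 = 648.4 mg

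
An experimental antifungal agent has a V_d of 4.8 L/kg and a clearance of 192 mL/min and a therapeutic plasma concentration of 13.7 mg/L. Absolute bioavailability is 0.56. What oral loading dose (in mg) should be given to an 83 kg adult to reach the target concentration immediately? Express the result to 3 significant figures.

9750 mg

Vd = 4.8 L/kg × 83 kg = 398.4 L
The loading dose fills Vd to the target concentration.
LD = Vd × C / F = 398.4 × 13.70 / 0.56 = 9747 mg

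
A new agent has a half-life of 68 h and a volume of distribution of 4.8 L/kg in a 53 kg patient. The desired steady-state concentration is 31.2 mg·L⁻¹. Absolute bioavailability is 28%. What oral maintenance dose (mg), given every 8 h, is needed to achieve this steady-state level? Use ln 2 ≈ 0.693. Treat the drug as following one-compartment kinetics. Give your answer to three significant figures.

2310 mg

Total Vd = 4.8 × 53 = 254.4 L
k = 0.693/68 = 0.01019 h⁻¹, so CL = k·Vd = 0.01019 × 254.4 = 2.592 L/h
D = CL × Css × τ / F = 2.592 × 31.2 × 8 / 0.28 = 2311 mg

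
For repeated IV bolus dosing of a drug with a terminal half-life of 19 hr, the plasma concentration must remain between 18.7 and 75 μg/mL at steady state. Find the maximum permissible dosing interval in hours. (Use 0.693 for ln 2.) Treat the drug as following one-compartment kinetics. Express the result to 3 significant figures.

k = 0.693 / t½ = 0.693 / 19 = 0.03647 h⁻¹
Between IV bolus doses, concentration decays as C = C₀·e^(−kτ), so C_peak/C_trough = e^(kτ).
τ_max = ln(C_peak/C_trough) / k = ln(75/18.7) / 0.03647 = 1.389 / 0.03647 = 38.09 h

38.1 h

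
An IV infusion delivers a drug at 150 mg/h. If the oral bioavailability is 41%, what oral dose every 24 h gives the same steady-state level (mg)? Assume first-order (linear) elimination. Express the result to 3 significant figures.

8780 mg

To maintain the same Css, the systemic dosing rate must be unchanged: F·D/τ = infusion rate.
D = rate × τ / F = 150 × 24 / 0.41 = 8780 mg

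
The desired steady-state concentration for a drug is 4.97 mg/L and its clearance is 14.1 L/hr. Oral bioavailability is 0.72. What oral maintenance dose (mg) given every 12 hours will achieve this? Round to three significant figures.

At steady state, dose per interval replaces the amount cleared in that interval: F·D/τ = CL·Css.
D = CL × Css × τ / F = 14.10 × 4.97 × 12 / 0.72 = 1168 mg

1170 mg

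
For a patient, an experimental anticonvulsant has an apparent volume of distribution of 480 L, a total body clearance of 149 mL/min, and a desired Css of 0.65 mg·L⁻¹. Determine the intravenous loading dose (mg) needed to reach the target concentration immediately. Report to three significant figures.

The loading dose fills Vd to the target concentration.
LD = Vd × C = 480.0 × 0.6500 = 312.0 mg

312 mg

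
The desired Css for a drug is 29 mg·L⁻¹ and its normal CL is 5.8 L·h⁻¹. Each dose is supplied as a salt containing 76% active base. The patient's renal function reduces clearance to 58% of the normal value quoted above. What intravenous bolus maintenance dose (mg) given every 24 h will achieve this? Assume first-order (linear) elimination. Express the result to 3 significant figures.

Patient clearance = 0.58 × 5.800 = 3.364 L/h
At steady state, dose per interval replaces the amount cleared in that interval: S·D/τ = CL·Css.
D = CL × Css × τ / S = 3.364 × 29 × 24 / 0.76 = 3081 mg

3080 mg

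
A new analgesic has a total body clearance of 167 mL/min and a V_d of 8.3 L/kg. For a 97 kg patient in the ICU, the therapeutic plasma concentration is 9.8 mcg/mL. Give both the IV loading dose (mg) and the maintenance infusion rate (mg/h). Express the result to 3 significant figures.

(a) 7890 mg; (b) 98.2 mg/h

Vd = 8.3 L/kg × 97 kg = 805.1 L
Loading: fill Vd to C_target → 805.1 L × 9.8 mg/L = 7890 mg
Convert clearance: 167 mL/min × 60 min/h ÷ 1000 mL/L = 10.02 L/h
Infusion rate = 10.02 L/h × 9.8 mg/L = 98.20 mg/h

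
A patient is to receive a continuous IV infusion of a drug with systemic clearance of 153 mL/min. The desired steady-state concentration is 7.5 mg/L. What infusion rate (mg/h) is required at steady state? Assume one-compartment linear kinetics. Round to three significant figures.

68.9 mg/h

Convert clearance: 153 mL/min × 60 min/h ÷ 1000 mL/L = 9.180 L/h
Infusion rate = CL · Css = 9.180 L/h × 7.5 mg/L = 68.85 mg/h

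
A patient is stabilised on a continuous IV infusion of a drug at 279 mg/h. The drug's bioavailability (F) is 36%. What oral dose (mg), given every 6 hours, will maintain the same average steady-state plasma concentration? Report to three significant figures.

To maintain the same Css, the systemic dosing rate must be unchanged: F·D/τ = infusion rate.
D = rate × τ / F = 279 × 6 / 0.36 = 4650 mg

4650 mg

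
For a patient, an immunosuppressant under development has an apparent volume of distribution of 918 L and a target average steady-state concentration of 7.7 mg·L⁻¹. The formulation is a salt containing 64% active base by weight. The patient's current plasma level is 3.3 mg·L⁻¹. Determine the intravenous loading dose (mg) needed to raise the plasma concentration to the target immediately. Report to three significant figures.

6310 mg

The loading dose fills Vd to the target concentration.
Concentration deficit ΔC = 7.7 − 3.3 = 4.400 mg/L
LD = Vd × ΔC / S = 918.0 × 4.400 / 0.64 = 6311 mg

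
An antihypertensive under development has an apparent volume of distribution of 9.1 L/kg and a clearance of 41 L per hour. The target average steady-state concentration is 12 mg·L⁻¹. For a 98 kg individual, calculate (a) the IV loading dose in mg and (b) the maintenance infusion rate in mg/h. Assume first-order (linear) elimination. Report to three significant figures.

(a) 10700 mg; (b) 492 mg/h

Total Vd = 9.1 × 98 = 891.8 L
Loading dose = Vd × C = 891.8 × 12 = 10700 mg
Infusion rate = 41.00 L/h × 12 mg/L = 492.0 mg/h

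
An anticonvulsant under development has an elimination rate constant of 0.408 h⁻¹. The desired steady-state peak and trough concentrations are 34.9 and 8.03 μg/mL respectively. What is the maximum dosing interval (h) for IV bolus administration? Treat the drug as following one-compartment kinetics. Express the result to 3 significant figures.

Between IV bolus doses, concentration decays as C = C₀·e^(−kτ), so C_peak/C_trough = e^(kτ).
τ_max = ln(C_peak/C_trough) / k = ln(34.9/8.03) / 0.4080 = 1.469 / 0.4080 = 3.600 h

3.60 h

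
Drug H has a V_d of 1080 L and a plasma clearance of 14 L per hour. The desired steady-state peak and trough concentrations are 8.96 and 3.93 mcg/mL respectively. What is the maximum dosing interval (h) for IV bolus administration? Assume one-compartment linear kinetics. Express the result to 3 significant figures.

63.6 h

k = CL / Vd = 14.00 / 1080 = 0.01296 h⁻¹
Between IV bolus doses, concentration decays as C = C₀·e^(−kτ), so C_peak/C_trough = e^(kτ).
τ_max = ln(C_peak/C_trough) / k = ln(8.96/3.93) / 0.01296 = 0.8241 / 0.01296 = 63.59 h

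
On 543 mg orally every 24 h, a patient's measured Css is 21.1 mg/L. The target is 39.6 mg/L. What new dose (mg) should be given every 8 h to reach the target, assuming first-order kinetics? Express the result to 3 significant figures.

340 mg

For first-order elimination, Css ∝ F·D/(CL·τ); F and CL are unchanged, so Css ∝ D/τ.
D₂ = D₁ × (Css,target / Css,current) × (τ₂/τ₁) = 543 × (39.6/21.1) × (8/24) = 339.7 mg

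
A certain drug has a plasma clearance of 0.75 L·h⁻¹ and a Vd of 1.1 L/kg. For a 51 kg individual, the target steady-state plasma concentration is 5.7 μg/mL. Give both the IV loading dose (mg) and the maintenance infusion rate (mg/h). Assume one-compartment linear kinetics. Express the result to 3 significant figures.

(a) 320 mg; (b) 4.28 mg/h

Vd = 1.1 L/kg × 51 kg = 56.10 L
Loading: fill Vd to C_target → 56.10 L × 5.7 mg/L = 319.8 mg
Maintenance: replace elimination → rate = CL × Css = 0.7500 × 5.7 = 4.275 mg/h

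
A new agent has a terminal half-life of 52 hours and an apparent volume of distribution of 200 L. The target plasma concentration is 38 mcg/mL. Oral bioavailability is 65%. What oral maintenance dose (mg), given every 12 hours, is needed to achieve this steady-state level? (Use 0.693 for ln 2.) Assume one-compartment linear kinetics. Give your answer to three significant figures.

1870 mg

CL = 0.693 × Vd / t½ = 0.693 × 200.0 / 52 = 2.665 L/h
D = CL × Css × τ / F = 2.665 × 38 × 12 / 0.65 = 1870 mg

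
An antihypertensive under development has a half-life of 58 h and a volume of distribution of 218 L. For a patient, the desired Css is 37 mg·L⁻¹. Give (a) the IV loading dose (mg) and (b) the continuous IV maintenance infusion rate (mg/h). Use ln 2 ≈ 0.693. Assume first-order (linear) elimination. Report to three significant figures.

(a) 8070 mg; (b) 96.4 mg/h

LD = Vd × C = 218.0 × 37 = 8066 mg
CL = 0.693 × Vd / t½ = 0.693 × 218.0 / 58 = 2.605 L/h
Infusion rate = CL × Css = 2.605 × 37 = 96.39 mg/h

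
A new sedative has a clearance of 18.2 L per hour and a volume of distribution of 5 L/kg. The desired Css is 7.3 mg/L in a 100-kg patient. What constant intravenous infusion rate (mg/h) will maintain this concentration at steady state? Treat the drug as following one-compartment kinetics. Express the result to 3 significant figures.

Infusion rate = CL · Css = 18.20 L/h × 7.3 mg/L = 132.9 mg/h

133 mg/h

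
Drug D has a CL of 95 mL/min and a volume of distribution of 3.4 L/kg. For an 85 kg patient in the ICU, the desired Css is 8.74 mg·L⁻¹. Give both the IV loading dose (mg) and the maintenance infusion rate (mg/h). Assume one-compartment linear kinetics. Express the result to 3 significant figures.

Vd = 3.4 L/kg × 85 kg = 289.0 L
Loading dose = Vd × C = 289.0 × 8.74 = 2526 mg
CL = 95 mL/min = 95 × 0.06 = 5.700 L/h
Maintenance infusion rate = CL × Css = 5.700 × 8.74 = 49.82 mg/h

(a) 2530 mg; (b) 49.8 mg/h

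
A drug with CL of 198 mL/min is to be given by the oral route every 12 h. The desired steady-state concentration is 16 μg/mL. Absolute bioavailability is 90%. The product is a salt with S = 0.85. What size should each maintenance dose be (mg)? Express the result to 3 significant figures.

2980 mg

Convert clearance: 198 mL/min × 60 min/h ÷ 1000 mL/L = 11.88 L/h
D = CL × Css × τ / F / S = 11.88 × 16 × 12 / 0.9 / 0.85 = 2982 mg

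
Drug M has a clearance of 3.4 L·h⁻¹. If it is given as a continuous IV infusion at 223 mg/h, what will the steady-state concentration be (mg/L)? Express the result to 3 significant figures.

Css = rate / CL = 223 / 3.400 = 65.59 mg/L

65.6 mg/L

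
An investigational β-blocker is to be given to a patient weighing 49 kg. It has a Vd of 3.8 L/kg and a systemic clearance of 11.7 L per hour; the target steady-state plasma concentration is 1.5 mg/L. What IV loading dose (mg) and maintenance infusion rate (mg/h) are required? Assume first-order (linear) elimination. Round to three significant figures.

Total Vd = 3.8 × 49 = 186.2 L
Loading dose = Vd × C = 186.2 × 1.5 = 279.3 mg
Maintenance: replace elimination → rate = CL × Css = 11.70 × 1.5 = 17.55 mg/h

(a) 279 mg; (b) 17.6 mg/h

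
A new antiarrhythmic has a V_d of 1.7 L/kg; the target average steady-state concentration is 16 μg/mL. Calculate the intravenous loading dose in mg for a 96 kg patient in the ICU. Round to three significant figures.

Vd(total) = 96 kg × 1.7 L/kg = 163.2 L
The loading dose fills Vd to the target concentration.
LD = Vd × C = 163.2 × 16.00 = 2611 mg

2610 mg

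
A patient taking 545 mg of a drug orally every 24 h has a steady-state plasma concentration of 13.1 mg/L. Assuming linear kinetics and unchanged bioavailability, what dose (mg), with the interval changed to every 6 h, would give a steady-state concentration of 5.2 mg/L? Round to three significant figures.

With linear kinetics, Css is proportional to dose rate (D/τ) at fixed clearance.
D₂ = D₁ × (Css,target / Css,current) × (τ₂/τ₁) = 545 × (5.2/13.1) × (6/24) = 54.08 mg

54.1 mg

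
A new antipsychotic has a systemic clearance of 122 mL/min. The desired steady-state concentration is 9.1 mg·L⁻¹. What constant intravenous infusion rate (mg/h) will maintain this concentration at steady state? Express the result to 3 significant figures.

66.6 mg/h

CL = 122 mL/min = 122 × 0.06 = 7.320 L/h
At steady state, infusion rate equals elimination rate: rate in = CL × Css.
Rate = CL × Css = 7.320 × 9.1 = 66.61 mg/h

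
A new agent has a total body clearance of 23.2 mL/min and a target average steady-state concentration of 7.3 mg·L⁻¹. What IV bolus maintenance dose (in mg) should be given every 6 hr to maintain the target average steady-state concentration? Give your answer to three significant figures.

Convert clearance: 23.2 mL/min × 60 min/h ÷ 1000 mL/L = 1.392 L/h
D = CL × Css × τ = 1.392 × 7.3 × 6 = 60.97 mg

61.0 mg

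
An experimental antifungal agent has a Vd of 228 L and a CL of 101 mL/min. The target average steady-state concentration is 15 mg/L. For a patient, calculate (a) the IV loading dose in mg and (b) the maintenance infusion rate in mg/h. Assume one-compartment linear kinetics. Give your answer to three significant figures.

(a) 3420 mg; (b) 90.9 mg/h

Loading dose = Vd × C = 228.0 × 15 = 3420 mg
CL = 101 mL/min × 60/1000 = 6.060 L/h
Infusion rate = 6.060 L/h × 15 mg/L = 90.90 mg/h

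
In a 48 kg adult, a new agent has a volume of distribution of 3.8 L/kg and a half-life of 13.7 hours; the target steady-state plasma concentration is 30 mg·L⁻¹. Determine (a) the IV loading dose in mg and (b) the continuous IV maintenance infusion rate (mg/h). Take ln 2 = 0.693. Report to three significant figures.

(a) 5470 mg; (b) 277 mg/h

Vd(total) = 48 kg × 3.8 L/kg = 182.4 L
LD = Vd × C = 182.4 × 30 = 5472 mg
CL = 0.693 × Vd / t½ = 0.693 × 182.4 / 13.7 = 9.227 L/h
Infusion rate = CL × Css = 9.227 × 30 = 276.8 mg/h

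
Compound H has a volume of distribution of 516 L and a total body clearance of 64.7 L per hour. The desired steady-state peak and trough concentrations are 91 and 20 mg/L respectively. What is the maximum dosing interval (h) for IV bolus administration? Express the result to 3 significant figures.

12.1 h

k = CL / Vd = 64.70 / 516.0 = 0.1254 h⁻¹
Between IV bolus doses, concentration decays as C = C₀·e^(−kτ), so C_peak/C_trough = e^(kτ).
τ_max = ln(C_peak/C_trough) / k = ln(91/20) / 0.1254 = 1.515 / 0.1254 = 12.08 h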